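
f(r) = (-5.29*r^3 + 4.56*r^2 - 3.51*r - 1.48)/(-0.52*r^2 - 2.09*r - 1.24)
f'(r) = (1.04*r + 2.09)*(-5.29*r^3 + 4.56*r^2 - 3.51*r - 1.48)/(-0.52*r^2 - 2.09*r - 1.24)^2 + (-15.87*r^2 + 9.12*r - 3.51)/(-0.52*r^2 - 2.09*r - 1.24)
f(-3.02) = 596.66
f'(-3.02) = -2438.58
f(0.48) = 1.14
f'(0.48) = -0.07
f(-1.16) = 35.04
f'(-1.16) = -9.24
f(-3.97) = -364.84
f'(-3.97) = -398.81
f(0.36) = 1.16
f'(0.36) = -0.29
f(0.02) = 1.21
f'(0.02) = 0.61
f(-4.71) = -228.17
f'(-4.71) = -82.63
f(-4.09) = -324.40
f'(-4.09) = -284.49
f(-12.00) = -192.76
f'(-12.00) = 7.75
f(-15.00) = -217.87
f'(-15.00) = 8.83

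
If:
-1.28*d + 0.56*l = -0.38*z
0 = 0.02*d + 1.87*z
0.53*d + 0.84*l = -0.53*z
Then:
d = 0.00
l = 0.00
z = 0.00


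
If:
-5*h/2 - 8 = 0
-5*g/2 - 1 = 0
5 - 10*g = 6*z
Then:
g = -2/5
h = -16/5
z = 3/2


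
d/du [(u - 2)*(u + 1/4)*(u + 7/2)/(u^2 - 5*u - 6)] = (8*u^4 - 80*u^3 - 161*u^2 - 140*u + 248)/(8*(u^4 - 10*u^3 + 13*u^2 + 60*u + 36))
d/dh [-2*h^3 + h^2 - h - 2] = -6*h^2 + 2*h - 1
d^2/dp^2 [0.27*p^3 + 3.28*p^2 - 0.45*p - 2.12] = 1.62*p + 6.56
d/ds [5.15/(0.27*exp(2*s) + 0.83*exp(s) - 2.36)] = (-2.781*exp(s) - 4.2745)*exp(s)/(0.27*exp(2*s) + 0.83*exp(s) - 2.36)^2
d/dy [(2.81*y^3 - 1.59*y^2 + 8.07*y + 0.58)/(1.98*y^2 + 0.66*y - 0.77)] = (5.5638*y^4 + 3.7092*y^3 - 23.5191*y^2 + 0.151800000000001*y - 6.5967)/(3.9204*y^4 + 2.6136*y^3 - 2.6136*y^2 - 1.0164*y + 0.5929)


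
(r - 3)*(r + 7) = r^2 + 4*r - 21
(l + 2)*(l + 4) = l^2 + 6*l + 8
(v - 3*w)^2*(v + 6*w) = v^3 - 27*v*w^2 + 54*w^3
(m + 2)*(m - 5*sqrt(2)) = m^2 - 5*sqrt(2)*m + 2*m - 10*sqrt(2)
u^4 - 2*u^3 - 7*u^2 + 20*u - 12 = (u - 2)^2*(u - 1)*(u + 3)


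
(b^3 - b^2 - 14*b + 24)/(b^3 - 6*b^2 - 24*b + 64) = (b - 3)/(b - 8)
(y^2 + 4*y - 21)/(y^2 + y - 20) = (y^2 + 4*y - 21)/(y^2 + y - 20)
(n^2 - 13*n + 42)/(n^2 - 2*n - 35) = (n - 6)/(n + 5)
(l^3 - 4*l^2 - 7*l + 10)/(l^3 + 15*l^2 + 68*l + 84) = (l^2 - 6*l + 5)/(l^2 + 13*l + 42)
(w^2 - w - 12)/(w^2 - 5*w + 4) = (w + 3)/(w - 1)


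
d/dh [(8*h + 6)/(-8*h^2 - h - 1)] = 2*(32*h^2 + 48*h - 1)/(64*h^4 + 16*h^3 + 17*h^2 + 2*h + 1)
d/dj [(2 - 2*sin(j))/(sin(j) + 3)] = -8*cos(j)/(sin(j) + 3)^2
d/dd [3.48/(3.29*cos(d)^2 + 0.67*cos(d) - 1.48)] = (22.8984*cos(d) + 2.3316)*sin(d)/(3.29*cos(d)^2 + 0.67*cos(d) - 1.48)^2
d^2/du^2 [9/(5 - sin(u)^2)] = 18*(2*sin(u)^4 + 7*sin(u)^2 - 5)/(sin(u)^2 - 5)^3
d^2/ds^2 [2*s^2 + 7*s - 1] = 4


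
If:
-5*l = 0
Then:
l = 0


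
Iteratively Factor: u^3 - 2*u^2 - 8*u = (u - 4)*(u^2 + 2*u) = u*(u - 4)*(u + 2)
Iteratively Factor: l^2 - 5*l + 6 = (l - 2)*(l - 3)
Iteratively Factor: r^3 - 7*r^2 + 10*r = (r - 2)*(r^2 - 5*r) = r*(r - 2)*(r - 5)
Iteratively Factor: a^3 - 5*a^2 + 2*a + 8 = (a - 2)*(a^2 - 3*a - 4) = (a - 4)*(a - 2)*(a + 1)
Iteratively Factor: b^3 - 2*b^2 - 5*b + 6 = (b + 2)*(b^2 - 4*b + 3) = (b - 1)*(b + 2)*(b - 3)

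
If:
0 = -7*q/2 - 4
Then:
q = -8/7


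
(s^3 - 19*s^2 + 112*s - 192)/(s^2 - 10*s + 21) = (s^2 - 16*s + 64)/(s - 7)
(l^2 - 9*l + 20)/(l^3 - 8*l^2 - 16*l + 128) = (l - 5)/(l^2 - 4*l - 32)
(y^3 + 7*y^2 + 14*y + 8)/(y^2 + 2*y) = y + 5 + 4/y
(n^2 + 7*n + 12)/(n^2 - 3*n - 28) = (n + 3)/(n - 7)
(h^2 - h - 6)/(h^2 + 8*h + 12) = (h - 3)/(h + 6)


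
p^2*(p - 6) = p^3 - 6*p^2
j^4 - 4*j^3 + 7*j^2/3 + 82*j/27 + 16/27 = (j - 8/3)*(j - 2)*(j + 1/3)^2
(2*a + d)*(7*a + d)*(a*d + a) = 14*a^3*d + 14*a^3 + 9*a^2*d^2 + 9*a^2*d + a*d^3 + a*d^2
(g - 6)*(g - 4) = g^2 - 10*g + 24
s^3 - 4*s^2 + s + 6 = (s - 3)*(s - 2)*(s + 1)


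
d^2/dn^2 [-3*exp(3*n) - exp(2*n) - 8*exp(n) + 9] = (-27*exp(2*n) - 4*exp(n) - 8)*exp(n)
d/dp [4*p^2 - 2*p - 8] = 8*p - 2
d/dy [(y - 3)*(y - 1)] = 2*y - 4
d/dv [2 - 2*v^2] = -4*v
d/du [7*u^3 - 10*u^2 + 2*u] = 21*u^2 - 20*u + 2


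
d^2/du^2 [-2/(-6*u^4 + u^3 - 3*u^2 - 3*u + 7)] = 12*((-12*u^2 + u - 1)*(6*u^4 - u^3 + 3*u^2 + 3*u - 7) + 3*(8*u^3 - u^2 + 2*u + 1)^2)/(6*u^4 - u^3 + 3*u^2 + 3*u - 7)^3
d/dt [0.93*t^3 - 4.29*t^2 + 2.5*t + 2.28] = 2.79*t^2 - 8.58*t + 2.5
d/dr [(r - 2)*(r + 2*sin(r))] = r + (r - 2)*(2*cos(r) + 1) + 2*sin(r)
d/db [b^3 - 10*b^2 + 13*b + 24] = 3*b^2 - 20*b + 13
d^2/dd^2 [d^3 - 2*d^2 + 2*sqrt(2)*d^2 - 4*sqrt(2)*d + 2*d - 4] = 6*d - 4 + 4*sqrt(2)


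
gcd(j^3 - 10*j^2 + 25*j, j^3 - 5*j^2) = j^2 - 5*j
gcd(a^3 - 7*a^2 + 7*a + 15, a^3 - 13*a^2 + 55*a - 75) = a^2 - 8*a + 15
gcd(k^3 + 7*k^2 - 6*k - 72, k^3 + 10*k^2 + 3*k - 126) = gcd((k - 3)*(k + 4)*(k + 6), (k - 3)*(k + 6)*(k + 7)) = k^2 + 3*k - 18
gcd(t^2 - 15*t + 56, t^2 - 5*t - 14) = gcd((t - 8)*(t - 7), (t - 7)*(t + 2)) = t - 7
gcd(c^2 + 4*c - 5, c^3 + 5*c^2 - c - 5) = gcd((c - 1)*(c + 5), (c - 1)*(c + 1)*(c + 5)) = c^2 + 4*c - 5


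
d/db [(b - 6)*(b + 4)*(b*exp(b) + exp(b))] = (b^3 + 2*b^2 - 28*b - 50)*exp(b)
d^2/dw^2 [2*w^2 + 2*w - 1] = 4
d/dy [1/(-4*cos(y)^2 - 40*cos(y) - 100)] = -sin(y)/(2*(cos(y) + 5)^3)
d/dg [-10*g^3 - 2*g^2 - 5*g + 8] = -30*g^2 - 4*g - 5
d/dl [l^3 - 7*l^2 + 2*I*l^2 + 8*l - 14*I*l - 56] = 3*l^2 + l*(-14 + 4*I) + 8 - 14*I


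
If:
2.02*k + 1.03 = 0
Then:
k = -0.51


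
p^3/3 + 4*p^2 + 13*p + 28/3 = (p/3 + 1/3)*(p + 4)*(p + 7)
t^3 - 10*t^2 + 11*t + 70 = (t - 7)*(t - 5)*(t + 2)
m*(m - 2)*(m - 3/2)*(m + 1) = m^4 - 5*m^3/2 - m^2/2 + 3*m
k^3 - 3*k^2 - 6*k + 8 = (k - 4)*(k - 1)*(k + 2)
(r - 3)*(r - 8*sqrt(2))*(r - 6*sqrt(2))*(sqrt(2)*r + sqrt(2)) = sqrt(2)*r^4 - 28*r^3 - 2*sqrt(2)*r^3 + 56*r^2 + 93*sqrt(2)*r^2 - 192*sqrt(2)*r + 84*r - 288*sqrt(2)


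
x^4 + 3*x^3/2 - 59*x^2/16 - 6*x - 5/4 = (x - 2)*(x + 1/4)*(x + 5/4)*(x + 2)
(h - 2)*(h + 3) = h^2 + h - 6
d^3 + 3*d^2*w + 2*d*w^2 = d*(d + w)*(d + 2*w)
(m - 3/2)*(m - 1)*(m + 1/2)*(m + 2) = m^4 - 15*m^2/4 + 5*m/4 + 3/2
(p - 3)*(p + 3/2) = p^2 - 3*p/2 - 9/2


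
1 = 1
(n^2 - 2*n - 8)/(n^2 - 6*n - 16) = (n - 4)/(n - 8)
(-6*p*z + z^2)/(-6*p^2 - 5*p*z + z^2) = z/(p + z)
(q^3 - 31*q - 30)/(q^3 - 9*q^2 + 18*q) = (q^2 + 6*q + 5)/(q*(q - 3))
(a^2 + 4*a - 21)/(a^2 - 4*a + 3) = (a + 7)/(a - 1)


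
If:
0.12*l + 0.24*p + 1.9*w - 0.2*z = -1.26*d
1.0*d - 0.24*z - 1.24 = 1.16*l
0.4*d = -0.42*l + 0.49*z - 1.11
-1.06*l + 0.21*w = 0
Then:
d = 0.757013574660633*z - 0.867420814479638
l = 0.445701357466063*z - 1.81674208144796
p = 78.0599206349206 - 21.1742063492064*z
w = 2.24973066149537*z - 9.17022193492782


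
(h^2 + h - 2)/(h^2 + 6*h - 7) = (h + 2)/(h + 7)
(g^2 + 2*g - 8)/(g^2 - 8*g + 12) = (g + 4)/(g - 6)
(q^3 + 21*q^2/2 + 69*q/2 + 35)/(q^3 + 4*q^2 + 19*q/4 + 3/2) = 2*(2*q^2 + 17*q + 35)/(4*q^2 + 8*q + 3)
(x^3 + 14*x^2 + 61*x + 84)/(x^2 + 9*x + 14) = (x^2 + 7*x + 12)/(x + 2)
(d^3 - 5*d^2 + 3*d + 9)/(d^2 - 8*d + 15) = (d^2 - 2*d - 3)/(d - 5)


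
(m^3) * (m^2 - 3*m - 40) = m^5 - 3*m^4 - 40*m^3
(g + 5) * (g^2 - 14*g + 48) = g^3 - 9*g^2 - 22*g + 240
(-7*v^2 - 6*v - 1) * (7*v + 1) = -49*v^3 - 49*v^2 - 13*v - 1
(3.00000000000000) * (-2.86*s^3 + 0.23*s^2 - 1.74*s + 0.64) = -8.58*s^3 + 0.69*s^2 - 5.22*s + 1.92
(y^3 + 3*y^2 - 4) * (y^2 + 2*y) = y^5 + 5*y^4 + 6*y^3 - 4*y^2 - 8*y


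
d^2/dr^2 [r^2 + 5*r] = 2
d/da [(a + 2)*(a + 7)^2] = (a + 7)*(3*a + 11)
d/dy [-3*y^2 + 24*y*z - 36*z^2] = -6*y + 24*z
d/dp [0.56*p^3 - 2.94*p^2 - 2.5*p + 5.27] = 1.68*p^2 - 5.88*p - 2.5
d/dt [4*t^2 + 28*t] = 8*t + 28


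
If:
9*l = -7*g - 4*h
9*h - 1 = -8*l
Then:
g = -7*l/9 - 4/63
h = 1/9 - 8*l/9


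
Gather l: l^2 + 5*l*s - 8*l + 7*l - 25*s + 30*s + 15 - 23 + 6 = l^2 + l*(5*s - 1) + 5*s - 2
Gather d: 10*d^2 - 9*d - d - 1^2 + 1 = 10*d^2 - 10*d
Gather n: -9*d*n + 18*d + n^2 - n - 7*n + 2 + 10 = 18*d + n^2 + n*(-9*d - 8) + 12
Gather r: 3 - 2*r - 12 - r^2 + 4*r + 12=-r^2 + 2*r + 3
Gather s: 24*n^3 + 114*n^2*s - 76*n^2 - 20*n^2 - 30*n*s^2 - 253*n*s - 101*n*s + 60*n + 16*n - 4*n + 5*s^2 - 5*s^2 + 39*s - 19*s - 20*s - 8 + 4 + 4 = 24*n^3 - 96*n^2 - 30*n*s^2 + 72*n + s*(114*n^2 - 354*n)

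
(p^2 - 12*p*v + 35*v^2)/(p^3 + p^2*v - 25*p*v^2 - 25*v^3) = (p - 7*v)/(p^2 + 6*p*v + 5*v^2)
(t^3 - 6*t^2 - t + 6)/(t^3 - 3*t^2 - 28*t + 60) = (t^2 - 1)/(t^2 + 3*t - 10)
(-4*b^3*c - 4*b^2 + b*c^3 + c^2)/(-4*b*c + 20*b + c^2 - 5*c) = (4*b^3*c + 4*b^2 - b*c^3 - c^2)/(4*b*c - 20*b - c^2 + 5*c)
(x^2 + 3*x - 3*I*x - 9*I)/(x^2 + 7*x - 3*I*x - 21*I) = (x + 3)/(x + 7)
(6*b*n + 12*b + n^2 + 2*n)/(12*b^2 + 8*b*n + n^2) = (n + 2)/(2*b + n)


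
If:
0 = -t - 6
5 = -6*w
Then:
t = -6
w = -5/6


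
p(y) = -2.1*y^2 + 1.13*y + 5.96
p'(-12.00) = 51.53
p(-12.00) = -310.00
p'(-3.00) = 13.73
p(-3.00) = -16.33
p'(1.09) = -3.45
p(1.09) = 4.70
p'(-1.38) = 6.93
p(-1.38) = 0.40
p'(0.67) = -1.68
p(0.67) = 5.77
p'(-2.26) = 10.62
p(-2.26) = -7.32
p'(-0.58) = 3.57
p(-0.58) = 4.60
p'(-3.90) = 17.51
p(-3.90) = -30.39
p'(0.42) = -0.63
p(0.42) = 6.06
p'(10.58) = -43.31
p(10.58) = -217.15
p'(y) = 1.13 - 4.2*y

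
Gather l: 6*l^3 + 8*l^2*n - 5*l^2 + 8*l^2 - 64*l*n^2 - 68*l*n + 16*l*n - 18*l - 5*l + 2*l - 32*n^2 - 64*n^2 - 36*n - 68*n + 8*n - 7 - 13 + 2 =6*l^3 + l^2*(8*n + 3) + l*(-64*n^2 - 52*n - 21) - 96*n^2 - 96*n - 18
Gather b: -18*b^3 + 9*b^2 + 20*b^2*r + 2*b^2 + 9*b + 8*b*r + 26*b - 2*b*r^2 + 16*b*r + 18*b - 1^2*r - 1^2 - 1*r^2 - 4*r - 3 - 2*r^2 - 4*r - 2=-18*b^3 + b^2*(20*r + 11) + b*(-2*r^2 + 24*r + 53) - 3*r^2 - 9*r - 6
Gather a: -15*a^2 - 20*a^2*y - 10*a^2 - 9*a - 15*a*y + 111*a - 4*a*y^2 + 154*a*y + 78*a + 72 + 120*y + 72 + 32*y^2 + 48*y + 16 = a^2*(-20*y - 25) + a*(-4*y^2 + 139*y + 180) + 32*y^2 + 168*y + 160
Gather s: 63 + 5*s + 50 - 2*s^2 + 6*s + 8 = -2*s^2 + 11*s + 121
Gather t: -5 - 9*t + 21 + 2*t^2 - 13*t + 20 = 2*t^2 - 22*t + 36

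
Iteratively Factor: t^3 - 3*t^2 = (t - 3)*(t^2) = t*(t - 3)*(t)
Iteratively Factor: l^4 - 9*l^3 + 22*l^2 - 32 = (l - 4)*(l^3 - 5*l^2 + 2*l + 8) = (l - 4)*(l - 2)*(l^2 - 3*l - 4) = (l - 4)*(l - 2)*(l + 1)*(l - 4)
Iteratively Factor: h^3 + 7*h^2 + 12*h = (h + 3)*(h^2 + 4*h) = h*(h + 3)*(h + 4)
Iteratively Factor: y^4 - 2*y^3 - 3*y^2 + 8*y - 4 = (y + 2)*(y^3 - 4*y^2 + 5*y - 2) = (y - 1)*(y + 2)*(y^2 - 3*y + 2) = (y - 1)^2*(y + 2)*(y - 2)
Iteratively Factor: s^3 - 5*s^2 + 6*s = (s)*(s^2 - 5*s + 6) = s*(s - 2)*(s - 3)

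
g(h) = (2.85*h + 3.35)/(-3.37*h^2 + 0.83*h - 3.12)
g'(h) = (2.85*h + 3.35)*(6.74*h - 0.83)/(-3.37*h^2 + 0.83*h - 3.12)^2 + 2.85/(-3.37*h^2 + 0.83*h - 3.12) = (9.6045*h^2 + 22.579*h - 11.6725)/(11.3569*h^4 - 5.5942*h^3 + 21.7177*h^2 - 5.1792*h + 9.7344)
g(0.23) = -1.29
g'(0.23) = -0.62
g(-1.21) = 0.01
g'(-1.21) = -0.30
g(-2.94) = 0.14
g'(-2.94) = 0.00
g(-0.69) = -0.26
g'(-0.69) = -0.81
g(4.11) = -0.27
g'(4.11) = 0.08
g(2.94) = -0.39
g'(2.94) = 0.16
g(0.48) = -1.35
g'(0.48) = 0.11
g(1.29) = -0.92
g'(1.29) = 0.57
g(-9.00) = 0.08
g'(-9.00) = 0.01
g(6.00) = -0.17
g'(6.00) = 0.03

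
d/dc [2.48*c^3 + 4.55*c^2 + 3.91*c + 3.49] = 7.44*c^2 + 9.1*c + 3.91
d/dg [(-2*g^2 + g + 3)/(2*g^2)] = (-g - 6)/(2*g^3)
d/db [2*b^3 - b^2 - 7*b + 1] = 6*b^2 - 2*b - 7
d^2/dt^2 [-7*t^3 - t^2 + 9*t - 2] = -42*t - 2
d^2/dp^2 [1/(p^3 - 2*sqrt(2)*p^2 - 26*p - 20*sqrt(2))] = 2*((-3*p + 2*sqrt(2))*(-p^3 + 2*sqrt(2)*p^2 + 26*p + 20*sqrt(2)) - (-3*p^2 + 4*sqrt(2)*p + 26)^2)/(-p^3 + 2*sqrt(2)*p^2 + 26*p + 20*sqrt(2))^3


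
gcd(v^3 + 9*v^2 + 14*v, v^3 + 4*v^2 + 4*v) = v^2 + 2*v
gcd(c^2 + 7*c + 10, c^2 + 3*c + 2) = c + 2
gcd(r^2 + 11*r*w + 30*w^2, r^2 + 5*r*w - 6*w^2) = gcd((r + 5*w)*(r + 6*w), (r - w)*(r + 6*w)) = r + 6*w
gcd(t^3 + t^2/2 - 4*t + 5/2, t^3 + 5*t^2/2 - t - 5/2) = t^2 + 3*t/2 - 5/2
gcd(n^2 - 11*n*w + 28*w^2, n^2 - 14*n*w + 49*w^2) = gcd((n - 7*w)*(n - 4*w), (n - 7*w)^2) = -n + 7*w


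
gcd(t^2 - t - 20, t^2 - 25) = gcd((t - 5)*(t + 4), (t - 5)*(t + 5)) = t - 5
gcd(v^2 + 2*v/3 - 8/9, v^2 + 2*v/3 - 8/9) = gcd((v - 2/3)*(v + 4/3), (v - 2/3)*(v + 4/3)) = v^2 + 2*v/3 - 8/9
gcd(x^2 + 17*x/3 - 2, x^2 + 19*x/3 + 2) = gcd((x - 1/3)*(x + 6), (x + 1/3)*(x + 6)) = x + 6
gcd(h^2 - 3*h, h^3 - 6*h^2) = h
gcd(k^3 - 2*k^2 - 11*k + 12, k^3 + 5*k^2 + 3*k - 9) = k^2 + 2*k - 3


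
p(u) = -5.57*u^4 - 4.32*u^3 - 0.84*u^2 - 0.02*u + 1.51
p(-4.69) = -2266.14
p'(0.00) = -0.02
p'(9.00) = -17307.02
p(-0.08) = 1.51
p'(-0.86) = 6.01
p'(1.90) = -202.82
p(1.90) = -103.78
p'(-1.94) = 117.14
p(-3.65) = -788.15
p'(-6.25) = 4943.68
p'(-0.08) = 0.04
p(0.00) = 1.51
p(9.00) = -39760.76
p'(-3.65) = 916.86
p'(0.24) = -1.48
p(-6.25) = -7475.64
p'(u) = -22.28*u^3 - 12.96*u^2 - 1.68*u - 0.02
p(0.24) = 1.38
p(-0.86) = 0.61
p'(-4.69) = 2021.23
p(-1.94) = -48.97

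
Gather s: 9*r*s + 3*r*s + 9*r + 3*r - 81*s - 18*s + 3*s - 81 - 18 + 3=12*r + s*(12*r - 96) - 96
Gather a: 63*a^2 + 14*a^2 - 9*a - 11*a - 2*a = 77*a^2 - 22*a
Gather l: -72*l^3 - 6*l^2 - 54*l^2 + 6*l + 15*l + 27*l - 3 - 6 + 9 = -72*l^3 - 60*l^2 + 48*l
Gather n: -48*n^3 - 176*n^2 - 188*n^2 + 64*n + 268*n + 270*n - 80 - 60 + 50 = -48*n^3 - 364*n^2 + 602*n - 90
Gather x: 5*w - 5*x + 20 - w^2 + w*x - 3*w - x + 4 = -w^2 + 2*w + x*(w - 6) + 24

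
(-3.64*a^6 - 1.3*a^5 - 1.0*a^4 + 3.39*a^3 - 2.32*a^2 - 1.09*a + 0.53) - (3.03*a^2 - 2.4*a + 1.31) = -3.64*a^6 - 1.3*a^5 - 1.0*a^4 + 3.39*a^3 - 5.35*a^2 + 1.31*a - 0.78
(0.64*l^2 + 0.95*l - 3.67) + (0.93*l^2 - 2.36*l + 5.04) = 1.57*l^2 - 1.41*l + 1.37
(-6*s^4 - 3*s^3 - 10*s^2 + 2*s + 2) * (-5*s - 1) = 30*s^5 + 21*s^4 + 53*s^3 - 12*s - 2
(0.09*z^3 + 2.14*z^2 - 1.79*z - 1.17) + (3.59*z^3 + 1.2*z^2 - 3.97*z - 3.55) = 3.68*z^3 + 3.34*z^2 - 5.76*z - 4.72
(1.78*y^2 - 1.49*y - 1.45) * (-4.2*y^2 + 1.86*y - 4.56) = -7.476*y^4 + 9.5688*y^3 - 4.7982*y^2 + 4.0974*y + 6.612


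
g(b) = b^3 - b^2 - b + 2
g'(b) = 3*b^2 - 2*b - 1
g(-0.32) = 2.18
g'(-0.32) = -0.05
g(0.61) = 1.24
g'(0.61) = -1.10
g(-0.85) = 1.51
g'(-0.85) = 2.87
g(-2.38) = -14.77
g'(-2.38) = 20.75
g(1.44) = 1.47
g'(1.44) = 2.34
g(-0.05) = 2.05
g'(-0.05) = -0.89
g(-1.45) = -1.70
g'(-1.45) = 8.21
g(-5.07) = -148.96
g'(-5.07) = 86.25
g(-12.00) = -1858.00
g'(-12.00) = 455.00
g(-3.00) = -31.00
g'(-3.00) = 32.00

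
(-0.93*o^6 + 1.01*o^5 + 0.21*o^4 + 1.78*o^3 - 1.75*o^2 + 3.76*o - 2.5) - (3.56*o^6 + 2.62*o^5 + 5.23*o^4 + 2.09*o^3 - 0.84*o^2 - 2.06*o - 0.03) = -4.49*o^6 - 1.61*o^5 - 5.02*o^4 - 0.31*o^3 - 0.91*o^2 + 5.82*o - 2.47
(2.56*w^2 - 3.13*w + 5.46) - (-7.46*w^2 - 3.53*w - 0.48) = 10.02*w^2 + 0.4*w + 5.94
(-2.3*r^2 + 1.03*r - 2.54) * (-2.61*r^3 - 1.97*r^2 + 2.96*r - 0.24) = 6.003*r^5 + 1.8427*r^4 - 2.2077*r^3 + 8.6046*r^2 - 7.7656*r + 0.6096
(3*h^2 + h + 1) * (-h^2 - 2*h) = -3*h^4 - 7*h^3 - 3*h^2 - 2*h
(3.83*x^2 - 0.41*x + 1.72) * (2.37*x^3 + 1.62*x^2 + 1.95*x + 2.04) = 9.0771*x^5 + 5.2329*x^4 + 10.8807*x^3 + 9.8001*x^2 + 2.5176*x + 3.5088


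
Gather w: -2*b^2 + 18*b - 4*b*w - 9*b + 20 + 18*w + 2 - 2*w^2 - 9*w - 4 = -2*b^2 + 9*b - 2*w^2 + w*(9 - 4*b) + 18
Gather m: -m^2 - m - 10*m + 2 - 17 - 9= -m^2 - 11*m - 24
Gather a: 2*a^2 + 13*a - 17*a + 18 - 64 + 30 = 2*a^2 - 4*a - 16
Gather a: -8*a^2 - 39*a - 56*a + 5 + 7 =-8*a^2 - 95*a + 12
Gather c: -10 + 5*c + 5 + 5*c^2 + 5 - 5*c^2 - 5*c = 0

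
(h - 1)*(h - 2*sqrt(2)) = h^2 - 2*sqrt(2)*h - h + 2*sqrt(2)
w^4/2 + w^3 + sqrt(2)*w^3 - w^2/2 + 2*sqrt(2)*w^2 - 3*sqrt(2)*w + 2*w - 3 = (w/2 + sqrt(2)/2)*(w - 1)*(w + 3)*(w + sqrt(2))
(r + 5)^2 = r^2 + 10*r + 25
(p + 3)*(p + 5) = p^2 + 8*p + 15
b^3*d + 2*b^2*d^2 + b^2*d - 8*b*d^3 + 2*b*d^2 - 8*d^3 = (b - 2*d)*(b + 4*d)*(b*d + d)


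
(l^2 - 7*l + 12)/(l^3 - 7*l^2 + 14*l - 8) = (l - 3)/(l^2 - 3*l + 2)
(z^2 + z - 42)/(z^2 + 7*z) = (z - 6)/z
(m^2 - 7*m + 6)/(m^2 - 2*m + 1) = (m - 6)/(m - 1)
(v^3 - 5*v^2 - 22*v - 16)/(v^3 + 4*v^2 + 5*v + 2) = (v - 8)/(v + 1)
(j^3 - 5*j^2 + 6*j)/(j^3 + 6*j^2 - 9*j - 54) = j*(j - 2)/(j^2 + 9*j + 18)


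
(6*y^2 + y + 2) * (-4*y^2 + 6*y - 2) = -24*y^4 + 32*y^3 - 14*y^2 + 10*y - 4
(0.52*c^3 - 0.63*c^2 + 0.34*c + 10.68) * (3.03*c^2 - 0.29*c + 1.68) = 1.5756*c^5 - 2.0597*c^4 + 2.0865*c^3 + 31.2034*c^2 - 2.526*c + 17.9424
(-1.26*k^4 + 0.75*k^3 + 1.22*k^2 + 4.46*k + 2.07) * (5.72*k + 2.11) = -7.2072*k^5 + 1.6314*k^4 + 8.5609*k^3 + 28.0854*k^2 + 21.251*k + 4.3677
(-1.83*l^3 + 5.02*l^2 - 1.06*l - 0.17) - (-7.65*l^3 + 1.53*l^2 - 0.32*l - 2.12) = 5.82*l^3 + 3.49*l^2 - 0.74*l + 1.95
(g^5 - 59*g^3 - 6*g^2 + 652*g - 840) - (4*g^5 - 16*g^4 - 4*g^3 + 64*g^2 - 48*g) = -3*g^5 + 16*g^4 - 55*g^3 - 70*g^2 + 700*g - 840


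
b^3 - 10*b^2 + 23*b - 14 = (b - 7)*(b - 2)*(b - 1)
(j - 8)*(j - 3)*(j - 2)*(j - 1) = j^4 - 14*j^3 + 59*j^2 - 94*j + 48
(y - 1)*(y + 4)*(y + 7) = y^3 + 10*y^2 + 17*y - 28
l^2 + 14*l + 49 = (l + 7)^2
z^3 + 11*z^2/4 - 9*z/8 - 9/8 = (z - 3/4)*(z + 1/2)*(z + 3)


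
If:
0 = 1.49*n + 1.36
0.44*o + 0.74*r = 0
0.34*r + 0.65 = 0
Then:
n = -0.91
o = 3.22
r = -1.91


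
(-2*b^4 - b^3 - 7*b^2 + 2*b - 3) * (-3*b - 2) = 6*b^5 + 7*b^4 + 23*b^3 + 8*b^2 + 5*b + 6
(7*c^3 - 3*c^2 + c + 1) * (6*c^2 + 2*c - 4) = 42*c^5 - 4*c^4 - 28*c^3 + 20*c^2 - 2*c - 4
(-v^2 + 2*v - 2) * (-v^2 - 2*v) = v^4 - 2*v^2 + 4*v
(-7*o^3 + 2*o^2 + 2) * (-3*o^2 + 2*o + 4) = 21*o^5 - 20*o^4 - 24*o^3 + 2*o^2 + 4*o + 8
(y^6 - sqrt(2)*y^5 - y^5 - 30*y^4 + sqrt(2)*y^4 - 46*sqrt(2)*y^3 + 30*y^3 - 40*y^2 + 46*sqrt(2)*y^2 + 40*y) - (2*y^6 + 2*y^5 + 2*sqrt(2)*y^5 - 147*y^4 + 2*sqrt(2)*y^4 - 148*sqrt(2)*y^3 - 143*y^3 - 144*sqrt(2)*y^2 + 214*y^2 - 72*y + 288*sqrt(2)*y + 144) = -y^6 - 3*sqrt(2)*y^5 - 3*y^5 - sqrt(2)*y^4 + 117*y^4 + 102*sqrt(2)*y^3 + 173*y^3 - 254*y^2 + 190*sqrt(2)*y^2 - 288*sqrt(2)*y + 112*y - 144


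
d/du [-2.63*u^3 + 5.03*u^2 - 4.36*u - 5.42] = -7.89*u^2 + 10.06*u - 4.36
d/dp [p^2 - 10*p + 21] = 2*p - 10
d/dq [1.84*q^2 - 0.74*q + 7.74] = 3.68*q - 0.74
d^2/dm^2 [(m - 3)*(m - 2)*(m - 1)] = 6*m - 12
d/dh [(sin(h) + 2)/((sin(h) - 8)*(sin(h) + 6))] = (-4*sin(h) + cos(h)^2 - 45)*cos(h)/((sin(h) - 8)^2*(sin(h) + 6)^2)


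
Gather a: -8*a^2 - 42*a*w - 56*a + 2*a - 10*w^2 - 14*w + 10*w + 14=-8*a^2 + a*(-42*w - 54) - 10*w^2 - 4*w + 14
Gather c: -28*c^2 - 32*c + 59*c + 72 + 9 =-28*c^2 + 27*c + 81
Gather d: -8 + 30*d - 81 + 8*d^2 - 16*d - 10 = 8*d^2 + 14*d - 99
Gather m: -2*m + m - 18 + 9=-m - 9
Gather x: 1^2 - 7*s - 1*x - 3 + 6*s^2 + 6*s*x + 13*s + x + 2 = 6*s^2 + 6*s*x + 6*s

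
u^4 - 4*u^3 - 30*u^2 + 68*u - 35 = (u - 7)*(u - 1)^2*(u + 5)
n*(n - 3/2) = n^2 - 3*n/2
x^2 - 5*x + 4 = (x - 4)*(x - 1)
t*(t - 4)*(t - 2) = t^3 - 6*t^2 + 8*t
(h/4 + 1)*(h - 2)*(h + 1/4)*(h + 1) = h^4/4 + 13*h^3/16 - 21*h^2/16 - 19*h/8 - 1/2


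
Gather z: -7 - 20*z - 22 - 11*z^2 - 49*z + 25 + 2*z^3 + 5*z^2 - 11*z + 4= 2*z^3 - 6*z^2 - 80*z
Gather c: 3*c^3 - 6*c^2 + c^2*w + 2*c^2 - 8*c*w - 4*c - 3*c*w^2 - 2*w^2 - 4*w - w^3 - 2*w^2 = 3*c^3 + c^2*(w - 4) + c*(-3*w^2 - 8*w - 4) - w^3 - 4*w^2 - 4*w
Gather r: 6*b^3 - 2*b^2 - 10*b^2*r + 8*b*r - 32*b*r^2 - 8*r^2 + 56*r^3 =6*b^3 - 2*b^2 + 56*r^3 + r^2*(-32*b - 8) + r*(-10*b^2 + 8*b)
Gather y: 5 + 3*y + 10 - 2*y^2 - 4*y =-2*y^2 - y + 15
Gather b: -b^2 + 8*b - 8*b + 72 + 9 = 81 - b^2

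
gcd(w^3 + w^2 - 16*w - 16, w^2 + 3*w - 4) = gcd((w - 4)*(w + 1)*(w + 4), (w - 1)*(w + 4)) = w + 4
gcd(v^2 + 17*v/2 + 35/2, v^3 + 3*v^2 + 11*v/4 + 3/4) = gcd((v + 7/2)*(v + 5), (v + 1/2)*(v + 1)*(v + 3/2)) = 1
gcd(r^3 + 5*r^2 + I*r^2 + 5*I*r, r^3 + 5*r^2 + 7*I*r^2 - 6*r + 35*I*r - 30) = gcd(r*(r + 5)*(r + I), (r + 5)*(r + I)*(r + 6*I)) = r^2 + r*(5 + I) + 5*I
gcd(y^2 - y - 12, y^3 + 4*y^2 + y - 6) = y + 3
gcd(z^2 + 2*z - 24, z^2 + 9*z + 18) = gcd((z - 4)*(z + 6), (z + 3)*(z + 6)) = z + 6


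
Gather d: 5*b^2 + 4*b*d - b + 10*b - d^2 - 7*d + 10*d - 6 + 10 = 5*b^2 + 9*b - d^2 + d*(4*b + 3) + 4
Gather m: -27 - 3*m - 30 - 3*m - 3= -6*m - 60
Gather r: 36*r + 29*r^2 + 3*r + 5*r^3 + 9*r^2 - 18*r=5*r^3 + 38*r^2 + 21*r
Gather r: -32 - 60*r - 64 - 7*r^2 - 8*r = -7*r^2 - 68*r - 96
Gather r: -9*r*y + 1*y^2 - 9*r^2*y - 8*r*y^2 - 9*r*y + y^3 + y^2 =-9*r^2*y + r*(-8*y^2 - 18*y) + y^3 + 2*y^2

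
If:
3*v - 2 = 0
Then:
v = 2/3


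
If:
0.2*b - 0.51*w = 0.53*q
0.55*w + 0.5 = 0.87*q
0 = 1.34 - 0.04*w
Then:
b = 143.07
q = 21.75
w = 33.50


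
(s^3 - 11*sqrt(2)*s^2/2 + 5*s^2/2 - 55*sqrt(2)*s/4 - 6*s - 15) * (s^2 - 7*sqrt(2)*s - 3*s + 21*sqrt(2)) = s^5 - 25*sqrt(2)*s^4/2 - s^4/2 + 25*sqrt(2)*s^3/4 + 127*s^3/2 - 71*s^2/2 + 543*sqrt(2)*s^2/4 - 1065*s/2 - 21*sqrt(2)*s - 315*sqrt(2)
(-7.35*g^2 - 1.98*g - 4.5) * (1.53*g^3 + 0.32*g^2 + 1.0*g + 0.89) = -11.2455*g^5 - 5.3814*g^4 - 14.8686*g^3 - 9.9615*g^2 - 6.2622*g - 4.005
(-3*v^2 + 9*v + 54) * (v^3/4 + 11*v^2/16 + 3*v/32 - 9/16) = -3*v^5/4 + 3*v^4/16 + 621*v^3/32 + 1269*v^2/32 - 243/8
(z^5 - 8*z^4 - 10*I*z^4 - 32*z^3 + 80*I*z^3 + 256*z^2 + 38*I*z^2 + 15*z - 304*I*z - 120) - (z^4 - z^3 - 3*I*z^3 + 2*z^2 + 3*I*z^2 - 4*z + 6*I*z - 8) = z^5 - 9*z^4 - 10*I*z^4 - 31*z^3 + 83*I*z^3 + 254*z^2 + 35*I*z^2 + 19*z - 310*I*z - 112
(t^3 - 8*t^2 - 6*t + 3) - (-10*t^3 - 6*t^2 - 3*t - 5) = 11*t^3 - 2*t^2 - 3*t + 8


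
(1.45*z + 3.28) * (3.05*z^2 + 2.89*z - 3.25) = 4.4225*z^3 + 14.1945*z^2 + 4.7667*z - 10.66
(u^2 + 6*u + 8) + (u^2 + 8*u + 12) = 2*u^2 + 14*u + 20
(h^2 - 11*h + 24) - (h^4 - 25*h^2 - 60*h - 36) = -h^4 + 26*h^2 + 49*h + 60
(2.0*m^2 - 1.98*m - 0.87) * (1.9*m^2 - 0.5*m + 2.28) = 3.8*m^4 - 4.762*m^3 + 3.897*m^2 - 4.0794*m - 1.9836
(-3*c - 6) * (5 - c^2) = 3*c^3 + 6*c^2 - 15*c - 30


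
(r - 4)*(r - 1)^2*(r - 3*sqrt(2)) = r^4 - 6*r^3 - 3*sqrt(2)*r^3 + 9*r^2 + 18*sqrt(2)*r^2 - 27*sqrt(2)*r - 4*r + 12*sqrt(2)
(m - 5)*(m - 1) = m^2 - 6*m + 5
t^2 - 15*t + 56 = (t - 8)*(t - 7)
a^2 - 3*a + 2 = (a - 2)*(a - 1)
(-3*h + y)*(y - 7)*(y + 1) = -3*h*y^2 + 18*h*y + 21*h + y^3 - 6*y^2 - 7*y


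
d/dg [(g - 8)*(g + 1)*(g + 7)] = 3*g^2 - 57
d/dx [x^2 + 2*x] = 2*x + 2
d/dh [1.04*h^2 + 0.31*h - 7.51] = 2.08*h + 0.31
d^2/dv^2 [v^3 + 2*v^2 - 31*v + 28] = 6*v + 4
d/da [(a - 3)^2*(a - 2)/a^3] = 2*(4*a^2 - 21*a + 27)/a^4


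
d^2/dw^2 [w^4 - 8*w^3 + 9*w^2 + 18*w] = 12*w^2 - 48*w + 18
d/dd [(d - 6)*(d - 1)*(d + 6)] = 3*d^2 - 2*d - 36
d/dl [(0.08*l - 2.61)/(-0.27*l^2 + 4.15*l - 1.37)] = (0.0216*l^2 - 1.4094*l + 10.7219)/(0.0729*l^4 - 2.241*l^3 + 17.9623*l^2 - 11.371*l + 1.8769)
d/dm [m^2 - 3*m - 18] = 2*m - 3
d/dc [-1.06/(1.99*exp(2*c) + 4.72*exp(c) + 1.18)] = (4.2188*exp(c) + 5.0032)*exp(c)/(1.99*exp(2*c) + 4.72*exp(c) + 1.18)^2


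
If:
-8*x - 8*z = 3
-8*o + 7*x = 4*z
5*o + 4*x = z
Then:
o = 27/760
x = -21/190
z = -201/760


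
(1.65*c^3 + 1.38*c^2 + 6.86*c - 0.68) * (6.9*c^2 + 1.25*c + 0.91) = 11.385*c^5 + 11.5845*c^4 + 50.5605*c^3 + 5.1388*c^2 + 5.3926*c - 0.6188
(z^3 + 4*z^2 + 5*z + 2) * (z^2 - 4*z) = z^5 - 11*z^3 - 18*z^2 - 8*z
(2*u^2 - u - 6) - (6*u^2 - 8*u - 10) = -4*u^2 + 7*u + 4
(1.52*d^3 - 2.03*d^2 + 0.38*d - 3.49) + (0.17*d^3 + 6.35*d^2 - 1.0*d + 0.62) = 1.69*d^3 + 4.32*d^2 - 0.62*d - 2.87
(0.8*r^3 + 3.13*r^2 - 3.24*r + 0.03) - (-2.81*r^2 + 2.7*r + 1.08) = 0.8*r^3 + 5.94*r^2 - 5.94*r - 1.05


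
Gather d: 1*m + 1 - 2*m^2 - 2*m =-2*m^2 - m + 1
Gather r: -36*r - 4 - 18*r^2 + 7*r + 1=-18*r^2 - 29*r - 3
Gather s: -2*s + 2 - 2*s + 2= 4 - 4*s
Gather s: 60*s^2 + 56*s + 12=60*s^2 + 56*s + 12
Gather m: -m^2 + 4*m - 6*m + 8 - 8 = -m^2 - 2*m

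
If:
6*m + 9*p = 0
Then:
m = -3*p/2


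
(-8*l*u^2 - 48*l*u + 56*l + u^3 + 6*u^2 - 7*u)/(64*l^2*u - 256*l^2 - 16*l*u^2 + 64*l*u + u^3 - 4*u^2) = (u^2 + 6*u - 7)/(-8*l*u + 32*l + u^2 - 4*u)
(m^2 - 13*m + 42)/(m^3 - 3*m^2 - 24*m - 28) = (m - 6)/(m^2 + 4*m + 4)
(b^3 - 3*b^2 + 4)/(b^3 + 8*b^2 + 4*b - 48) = (b^2 - b - 2)/(b^2 + 10*b + 24)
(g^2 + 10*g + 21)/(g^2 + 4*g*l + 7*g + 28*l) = (g + 3)/(g + 4*l)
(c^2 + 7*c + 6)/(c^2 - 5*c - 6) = (c + 6)/(c - 6)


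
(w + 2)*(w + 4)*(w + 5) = w^3 + 11*w^2 + 38*w + 40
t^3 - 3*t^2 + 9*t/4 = t*(t - 3/2)^2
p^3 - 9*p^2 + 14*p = p*(p - 7)*(p - 2)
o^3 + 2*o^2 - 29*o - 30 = (o - 5)*(o + 1)*(o + 6)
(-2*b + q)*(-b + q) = 2*b^2 - 3*b*q + q^2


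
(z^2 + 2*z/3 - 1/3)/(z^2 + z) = (z - 1/3)/z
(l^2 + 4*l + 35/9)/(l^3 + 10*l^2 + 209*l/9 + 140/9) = (3*l + 7)/(3*l^2 + 25*l + 28)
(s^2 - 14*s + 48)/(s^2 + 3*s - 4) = (s^2 - 14*s + 48)/(s^2 + 3*s - 4)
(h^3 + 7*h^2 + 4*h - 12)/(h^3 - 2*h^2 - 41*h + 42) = (h + 2)/(h - 7)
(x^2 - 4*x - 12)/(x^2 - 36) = (x + 2)/(x + 6)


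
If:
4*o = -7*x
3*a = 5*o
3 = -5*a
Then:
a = -3/5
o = -9/25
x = 36/175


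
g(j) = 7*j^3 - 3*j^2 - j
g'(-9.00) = 1754.00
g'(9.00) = 1646.00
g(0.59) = -0.20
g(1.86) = 32.81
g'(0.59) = 2.77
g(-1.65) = -37.96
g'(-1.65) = 66.07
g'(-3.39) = 260.67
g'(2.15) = 83.17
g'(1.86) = 60.49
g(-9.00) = -5337.00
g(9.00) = 4851.00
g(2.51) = 89.28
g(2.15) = 53.55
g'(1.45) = 34.45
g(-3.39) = -303.79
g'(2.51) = 116.24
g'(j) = 21*j^2 - 6*j - 1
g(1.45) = 13.58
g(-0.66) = -2.66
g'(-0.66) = 12.11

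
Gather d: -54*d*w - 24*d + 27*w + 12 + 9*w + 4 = d*(-54*w - 24) + 36*w + 16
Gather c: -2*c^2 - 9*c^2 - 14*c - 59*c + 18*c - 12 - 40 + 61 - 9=-11*c^2 - 55*c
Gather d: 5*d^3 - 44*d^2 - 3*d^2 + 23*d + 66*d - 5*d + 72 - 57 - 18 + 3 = 5*d^3 - 47*d^2 + 84*d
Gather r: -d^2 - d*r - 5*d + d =-d^2 - d*r - 4*d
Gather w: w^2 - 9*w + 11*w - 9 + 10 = w^2 + 2*w + 1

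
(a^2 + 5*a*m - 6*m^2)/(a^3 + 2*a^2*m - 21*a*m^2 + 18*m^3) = 1/(a - 3*m)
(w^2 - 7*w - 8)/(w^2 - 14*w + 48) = (w + 1)/(w - 6)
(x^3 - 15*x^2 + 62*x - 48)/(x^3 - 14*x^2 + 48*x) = (x - 1)/x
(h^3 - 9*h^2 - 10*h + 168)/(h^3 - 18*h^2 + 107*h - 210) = (h + 4)/(h - 5)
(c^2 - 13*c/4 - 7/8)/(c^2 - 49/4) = (4*c + 1)/(2*(2*c + 7))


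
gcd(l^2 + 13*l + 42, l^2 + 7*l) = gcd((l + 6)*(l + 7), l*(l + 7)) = l + 7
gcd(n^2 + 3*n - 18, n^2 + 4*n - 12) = n + 6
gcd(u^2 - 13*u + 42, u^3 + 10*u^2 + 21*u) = 1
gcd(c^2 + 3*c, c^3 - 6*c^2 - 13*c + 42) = c + 3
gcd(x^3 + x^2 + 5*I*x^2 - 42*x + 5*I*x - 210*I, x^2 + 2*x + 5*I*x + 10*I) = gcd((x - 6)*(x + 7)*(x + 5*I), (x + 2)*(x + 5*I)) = x + 5*I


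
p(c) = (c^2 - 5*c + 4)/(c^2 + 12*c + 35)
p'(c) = (-2*c - 12)*(c^2 - 5*c + 4)/(c^2 + 12*c + 35)^2 + (2*c - 5)/(c^2 + 12*c + 35) = (17*c^2 + 62*c - 223)/(c^4 + 24*c^3 + 214*c^2 + 840*c + 1225)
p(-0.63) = 0.27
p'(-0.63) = -0.33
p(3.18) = -0.02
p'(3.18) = 0.02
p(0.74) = 0.02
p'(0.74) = -0.09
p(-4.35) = 25.93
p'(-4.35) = -57.64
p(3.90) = -0.00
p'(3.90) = 0.03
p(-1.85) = 1.03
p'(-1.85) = -1.06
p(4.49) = 0.02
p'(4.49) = 0.03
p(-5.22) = -146.45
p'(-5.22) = -543.96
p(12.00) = 0.27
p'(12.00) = 0.03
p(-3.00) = 3.50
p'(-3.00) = -4.00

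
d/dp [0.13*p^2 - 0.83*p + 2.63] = 0.26*p - 0.83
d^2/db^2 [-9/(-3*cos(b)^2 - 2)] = 54*(6*sin(b)^4 + sin(b)^2 - 5)/(3*sin(b)^2 - 5)^3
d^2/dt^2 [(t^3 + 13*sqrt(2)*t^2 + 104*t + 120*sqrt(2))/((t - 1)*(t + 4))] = 2*(-39*sqrt(2)*t^3 + 117*t^3 - 36*t^2 + 516*sqrt(2)*t^2 + 1296*t + 1080*sqrt(2)*t + 1248 + 1768*sqrt(2))/(t^6 + 9*t^5 + 15*t^4 - 45*t^3 - 60*t^2 + 144*t - 64)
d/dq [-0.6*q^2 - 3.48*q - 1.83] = -1.2*q - 3.48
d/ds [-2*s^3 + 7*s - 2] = 7 - 6*s^2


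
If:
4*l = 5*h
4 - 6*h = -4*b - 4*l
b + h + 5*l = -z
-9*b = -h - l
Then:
No Solution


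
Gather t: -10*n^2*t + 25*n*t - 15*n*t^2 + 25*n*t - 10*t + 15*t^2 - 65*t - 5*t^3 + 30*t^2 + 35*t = -5*t^3 + t^2*(45 - 15*n) + t*(-10*n^2 + 50*n - 40)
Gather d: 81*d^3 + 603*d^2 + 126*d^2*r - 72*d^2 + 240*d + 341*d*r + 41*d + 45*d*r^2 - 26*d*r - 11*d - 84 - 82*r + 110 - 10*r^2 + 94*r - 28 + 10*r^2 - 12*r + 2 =81*d^3 + d^2*(126*r + 531) + d*(45*r^2 + 315*r + 270)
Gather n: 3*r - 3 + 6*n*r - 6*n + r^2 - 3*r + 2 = n*(6*r - 6) + r^2 - 1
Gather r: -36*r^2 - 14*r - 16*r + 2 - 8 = -36*r^2 - 30*r - 6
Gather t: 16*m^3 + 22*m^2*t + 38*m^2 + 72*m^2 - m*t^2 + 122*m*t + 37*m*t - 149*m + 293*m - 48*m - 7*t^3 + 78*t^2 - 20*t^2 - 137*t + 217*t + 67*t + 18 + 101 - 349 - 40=16*m^3 + 110*m^2 + 96*m - 7*t^3 + t^2*(58 - m) + t*(22*m^2 + 159*m + 147) - 270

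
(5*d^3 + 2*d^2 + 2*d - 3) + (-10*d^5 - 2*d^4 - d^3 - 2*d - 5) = -10*d^5 - 2*d^4 + 4*d^3 + 2*d^2 - 8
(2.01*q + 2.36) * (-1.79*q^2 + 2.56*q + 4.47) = -3.5979*q^3 + 0.9212*q^2 + 15.0263*q + 10.5492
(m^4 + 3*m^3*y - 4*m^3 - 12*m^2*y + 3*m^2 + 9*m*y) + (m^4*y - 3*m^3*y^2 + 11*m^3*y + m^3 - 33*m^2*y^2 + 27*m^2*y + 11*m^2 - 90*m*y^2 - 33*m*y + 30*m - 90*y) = m^4*y + m^4 - 3*m^3*y^2 + 14*m^3*y - 3*m^3 - 33*m^2*y^2 + 15*m^2*y + 14*m^2 - 90*m*y^2 - 24*m*y + 30*m - 90*y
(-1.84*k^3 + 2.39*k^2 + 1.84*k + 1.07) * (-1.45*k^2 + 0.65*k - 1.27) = 2.668*k^5 - 4.6615*k^4 + 1.2223*k^3 - 3.3908*k^2 - 1.6413*k - 1.3589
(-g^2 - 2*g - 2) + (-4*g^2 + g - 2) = -5*g^2 - g - 4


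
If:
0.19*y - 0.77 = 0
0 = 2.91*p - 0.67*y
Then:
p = 0.93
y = 4.05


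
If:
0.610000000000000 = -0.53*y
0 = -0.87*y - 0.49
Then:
No Solution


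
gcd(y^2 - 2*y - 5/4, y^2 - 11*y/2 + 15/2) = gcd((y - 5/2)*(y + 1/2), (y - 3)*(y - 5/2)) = y - 5/2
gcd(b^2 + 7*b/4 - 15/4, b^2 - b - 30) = 1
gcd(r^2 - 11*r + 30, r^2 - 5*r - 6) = r - 6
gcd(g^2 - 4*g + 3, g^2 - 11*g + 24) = g - 3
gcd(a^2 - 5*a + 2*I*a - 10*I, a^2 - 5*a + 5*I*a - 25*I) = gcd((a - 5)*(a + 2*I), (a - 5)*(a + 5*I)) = a - 5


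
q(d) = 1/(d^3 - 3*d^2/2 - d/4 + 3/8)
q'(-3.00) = -0.02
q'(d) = (-3*d^2 + 3*d + 1/4)/(d^3 - 3*d^2/2 - d/4 + 3/8)^2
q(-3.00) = -0.03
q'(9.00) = 0.00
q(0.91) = -2.93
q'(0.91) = 4.26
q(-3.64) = -0.01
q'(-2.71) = -0.03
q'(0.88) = 5.36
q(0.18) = 3.48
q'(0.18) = 8.40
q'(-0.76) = -6.86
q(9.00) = 0.00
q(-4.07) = -0.01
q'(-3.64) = -0.01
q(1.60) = 4.33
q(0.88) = -3.08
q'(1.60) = -49.29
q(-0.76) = -1.35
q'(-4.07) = -0.01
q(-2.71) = -0.03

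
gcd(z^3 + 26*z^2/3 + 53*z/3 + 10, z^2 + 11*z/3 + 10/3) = z + 5/3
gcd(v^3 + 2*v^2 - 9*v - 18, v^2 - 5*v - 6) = 1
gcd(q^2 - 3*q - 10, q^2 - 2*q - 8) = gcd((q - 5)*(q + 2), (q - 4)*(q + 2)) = q + 2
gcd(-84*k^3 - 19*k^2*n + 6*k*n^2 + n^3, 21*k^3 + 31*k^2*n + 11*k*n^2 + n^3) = 21*k^2 + 10*k*n + n^2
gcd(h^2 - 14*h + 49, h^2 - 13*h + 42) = h - 7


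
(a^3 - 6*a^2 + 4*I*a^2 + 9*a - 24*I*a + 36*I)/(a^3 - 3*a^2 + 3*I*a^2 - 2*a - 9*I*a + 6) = (a^2 + a*(-3 + 4*I) - 12*I)/(a^2 + 3*I*a - 2)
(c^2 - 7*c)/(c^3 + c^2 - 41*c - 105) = c/(c^2 + 8*c + 15)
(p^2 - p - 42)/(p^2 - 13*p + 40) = (p^2 - p - 42)/(p^2 - 13*p + 40)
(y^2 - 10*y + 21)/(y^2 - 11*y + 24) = (y - 7)/(y - 8)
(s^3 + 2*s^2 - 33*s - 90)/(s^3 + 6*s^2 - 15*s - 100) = (s^2 - 3*s - 18)/(s^2 + s - 20)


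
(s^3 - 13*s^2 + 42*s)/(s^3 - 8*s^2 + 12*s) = (s - 7)/(s - 2)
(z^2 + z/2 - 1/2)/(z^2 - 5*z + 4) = (2*z^2 + z - 1)/(2*(z^2 - 5*z + 4))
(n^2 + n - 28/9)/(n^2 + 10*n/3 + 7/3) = (n - 4/3)/(n + 1)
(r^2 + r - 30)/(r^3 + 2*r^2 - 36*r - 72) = (r - 5)/(r^2 - 4*r - 12)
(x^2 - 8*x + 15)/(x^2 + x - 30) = (x - 3)/(x + 6)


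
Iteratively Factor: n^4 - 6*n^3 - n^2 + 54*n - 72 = (n - 4)*(n^3 - 2*n^2 - 9*n + 18) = (n - 4)*(n - 2)*(n^2 - 9) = (n - 4)*(n - 2)*(n + 3)*(n - 3)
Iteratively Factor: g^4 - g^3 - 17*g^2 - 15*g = (g - 5)*(g^3 + 4*g^2 + 3*g) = (g - 5)*(g + 1)*(g^2 + 3*g) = (g - 5)*(g + 1)*(g + 3)*(g)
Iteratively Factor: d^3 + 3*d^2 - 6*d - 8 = (d + 1)*(d^2 + 2*d - 8) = (d - 2)*(d + 1)*(d + 4)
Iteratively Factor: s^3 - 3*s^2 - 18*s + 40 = (s - 2)*(s^2 - s - 20) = (s - 2)*(s + 4)*(s - 5)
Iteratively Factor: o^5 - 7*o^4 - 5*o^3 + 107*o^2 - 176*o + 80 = (o - 1)*(o^4 - 6*o^3 - 11*o^2 + 96*o - 80) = (o - 5)*(o - 1)*(o^3 - o^2 - 16*o + 16) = (o - 5)*(o - 1)^2*(o^2 - 16) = (o - 5)*(o - 4)*(o - 1)^2*(o + 4)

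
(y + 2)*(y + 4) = y^2 + 6*y + 8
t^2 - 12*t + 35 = (t - 7)*(t - 5)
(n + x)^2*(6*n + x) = 6*n^3 + 13*n^2*x + 8*n*x^2 + x^3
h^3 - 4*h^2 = h^2*(h - 4)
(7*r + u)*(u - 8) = 7*r*u - 56*r + u^2 - 8*u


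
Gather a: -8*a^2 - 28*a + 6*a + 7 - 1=-8*a^2 - 22*a + 6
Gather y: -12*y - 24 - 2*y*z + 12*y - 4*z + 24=-2*y*z - 4*z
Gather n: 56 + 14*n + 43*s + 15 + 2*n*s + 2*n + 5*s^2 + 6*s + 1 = n*(2*s + 16) + 5*s^2 + 49*s + 72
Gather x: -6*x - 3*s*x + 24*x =x*(18 - 3*s)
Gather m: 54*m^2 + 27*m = 54*m^2 + 27*m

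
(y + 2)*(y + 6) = y^2 + 8*y + 12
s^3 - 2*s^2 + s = s*(s - 1)^2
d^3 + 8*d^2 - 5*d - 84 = (d - 3)*(d + 4)*(d + 7)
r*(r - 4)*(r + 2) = r^3 - 2*r^2 - 8*r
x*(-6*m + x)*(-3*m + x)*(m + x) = 18*m^3*x + 9*m^2*x^2 - 8*m*x^3 + x^4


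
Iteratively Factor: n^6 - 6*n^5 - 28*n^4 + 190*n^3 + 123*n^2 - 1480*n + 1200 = (n + 4)*(n^5 - 10*n^4 + 12*n^3 + 142*n^2 - 445*n + 300) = (n - 5)*(n + 4)*(n^4 - 5*n^3 - 13*n^2 + 77*n - 60) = (n - 5)*(n - 3)*(n + 4)*(n^3 - 2*n^2 - 19*n + 20) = (n - 5)*(n - 3)*(n + 4)^2*(n^2 - 6*n + 5) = (n - 5)*(n - 3)*(n - 1)*(n + 4)^2*(n - 5)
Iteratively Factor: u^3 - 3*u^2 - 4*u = (u + 1)*(u^2 - 4*u) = u*(u + 1)*(u - 4)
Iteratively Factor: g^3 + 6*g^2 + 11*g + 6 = (g + 2)*(g^2 + 4*g + 3) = (g + 1)*(g + 2)*(g + 3)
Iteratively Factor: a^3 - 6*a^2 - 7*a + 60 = (a + 3)*(a^2 - 9*a + 20) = (a - 5)*(a + 3)*(a - 4)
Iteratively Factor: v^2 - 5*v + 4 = (v - 1)*(v - 4)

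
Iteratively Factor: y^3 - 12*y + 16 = (y - 2)*(y^2 + 2*y - 8) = (y - 2)*(y + 4)*(y - 2)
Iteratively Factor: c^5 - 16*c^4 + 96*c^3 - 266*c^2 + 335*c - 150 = (c - 2)*(c^4 - 14*c^3 + 68*c^2 - 130*c + 75) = (c - 5)*(c - 2)*(c^3 - 9*c^2 + 23*c - 15) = (c - 5)*(c - 2)*(c - 1)*(c^2 - 8*c + 15) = (c - 5)^2*(c - 2)*(c - 1)*(c - 3)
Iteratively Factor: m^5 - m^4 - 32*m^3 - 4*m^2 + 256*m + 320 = (m - 4)*(m^4 + 3*m^3 - 20*m^2 - 84*m - 80) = (m - 4)*(m + 4)*(m^3 - m^2 - 16*m - 20) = (m - 5)*(m - 4)*(m + 4)*(m^2 + 4*m + 4) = (m - 5)*(m - 4)*(m + 2)*(m + 4)*(m + 2)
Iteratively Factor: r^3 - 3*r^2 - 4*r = (r - 4)*(r^2 + r) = r*(r - 4)*(r + 1)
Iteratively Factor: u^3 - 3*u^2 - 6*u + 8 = (u + 2)*(u^2 - 5*u + 4) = (u - 4)*(u + 2)*(u - 1)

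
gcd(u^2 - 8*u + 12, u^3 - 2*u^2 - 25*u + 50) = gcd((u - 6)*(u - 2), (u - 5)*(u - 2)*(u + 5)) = u - 2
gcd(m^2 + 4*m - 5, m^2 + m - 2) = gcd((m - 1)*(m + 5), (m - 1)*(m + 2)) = m - 1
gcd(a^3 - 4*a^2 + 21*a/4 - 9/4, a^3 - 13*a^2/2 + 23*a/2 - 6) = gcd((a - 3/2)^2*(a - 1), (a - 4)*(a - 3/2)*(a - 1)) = a^2 - 5*a/2 + 3/2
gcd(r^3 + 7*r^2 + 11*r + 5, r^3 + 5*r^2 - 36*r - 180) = r + 5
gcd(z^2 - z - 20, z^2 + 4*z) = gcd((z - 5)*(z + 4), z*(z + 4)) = z + 4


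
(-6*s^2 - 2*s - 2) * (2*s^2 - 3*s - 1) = -12*s^4 + 14*s^3 + 8*s^2 + 8*s + 2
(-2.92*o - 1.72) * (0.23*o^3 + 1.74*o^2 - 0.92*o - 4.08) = -0.6716*o^4 - 5.4764*o^3 - 0.3064*o^2 + 13.496*o + 7.0176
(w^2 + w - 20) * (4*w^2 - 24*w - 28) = 4*w^4 - 20*w^3 - 132*w^2 + 452*w + 560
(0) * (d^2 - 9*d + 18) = 0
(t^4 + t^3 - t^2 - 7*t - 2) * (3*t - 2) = 3*t^5 + t^4 - 5*t^3 - 19*t^2 + 8*t + 4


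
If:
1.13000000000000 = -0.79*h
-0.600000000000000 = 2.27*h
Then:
No Solution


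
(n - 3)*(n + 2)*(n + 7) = n^3 + 6*n^2 - 13*n - 42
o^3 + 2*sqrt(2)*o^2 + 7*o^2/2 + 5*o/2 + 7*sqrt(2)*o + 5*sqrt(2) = (o + 1)*(o + 5/2)*(o + 2*sqrt(2))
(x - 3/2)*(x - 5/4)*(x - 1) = x^3 - 15*x^2/4 + 37*x/8 - 15/8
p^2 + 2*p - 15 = (p - 3)*(p + 5)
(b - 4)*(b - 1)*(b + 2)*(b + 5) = b^4 + 2*b^3 - 21*b^2 - 22*b + 40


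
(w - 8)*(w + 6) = w^2 - 2*w - 48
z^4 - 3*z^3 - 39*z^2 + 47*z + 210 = (z - 7)*(z - 3)*(z + 2)*(z + 5)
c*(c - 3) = c^2 - 3*c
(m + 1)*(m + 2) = m^2 + 3*m + 2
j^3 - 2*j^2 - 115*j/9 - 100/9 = (j - 5)*(j + 4/3)*(j + 5/3)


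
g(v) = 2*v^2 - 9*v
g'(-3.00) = -21.00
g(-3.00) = 45.00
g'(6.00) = 15.00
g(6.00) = 18.00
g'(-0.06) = -9.24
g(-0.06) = 0.55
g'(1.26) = -3.96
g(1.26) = -8.16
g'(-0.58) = -11.32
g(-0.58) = 5.89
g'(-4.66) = -27.64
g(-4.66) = 85.37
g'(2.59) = 1.36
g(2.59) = -9.89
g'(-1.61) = -15.44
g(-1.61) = 19.67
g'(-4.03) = -25.12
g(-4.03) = 68.75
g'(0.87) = -5.52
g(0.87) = -6.32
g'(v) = 4*v - 9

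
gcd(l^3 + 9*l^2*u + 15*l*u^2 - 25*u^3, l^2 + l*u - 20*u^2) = l + 5*u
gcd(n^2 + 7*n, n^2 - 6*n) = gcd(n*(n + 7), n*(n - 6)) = n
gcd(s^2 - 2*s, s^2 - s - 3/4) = 1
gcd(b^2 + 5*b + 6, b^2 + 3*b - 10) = 1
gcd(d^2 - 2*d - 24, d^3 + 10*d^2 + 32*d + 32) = d + 4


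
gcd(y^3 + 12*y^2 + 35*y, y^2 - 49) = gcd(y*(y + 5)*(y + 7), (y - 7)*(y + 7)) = y + 7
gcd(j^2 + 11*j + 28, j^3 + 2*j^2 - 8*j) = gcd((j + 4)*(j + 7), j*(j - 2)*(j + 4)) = j + 4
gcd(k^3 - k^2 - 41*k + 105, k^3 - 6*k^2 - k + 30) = k^2 - 8*k + 15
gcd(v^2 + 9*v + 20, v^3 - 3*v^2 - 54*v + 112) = 1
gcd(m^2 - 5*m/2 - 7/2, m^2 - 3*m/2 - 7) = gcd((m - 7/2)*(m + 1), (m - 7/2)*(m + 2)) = m - 7/2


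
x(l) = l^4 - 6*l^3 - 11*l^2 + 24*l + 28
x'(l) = 4*l^3 - 18*l^2 - 22*l + 24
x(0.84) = 37.34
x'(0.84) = -4.81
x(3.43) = -122.80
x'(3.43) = -101.81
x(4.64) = -233.33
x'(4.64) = -66.02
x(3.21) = -100.59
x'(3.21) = -99.79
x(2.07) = -4.31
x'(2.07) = -63.19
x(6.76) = -77.66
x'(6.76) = 288.39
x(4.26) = -203.90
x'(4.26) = -87.14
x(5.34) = -258.01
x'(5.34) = 2.33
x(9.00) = 1540.00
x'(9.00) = 1284.00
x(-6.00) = 2080.00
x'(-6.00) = -1356.00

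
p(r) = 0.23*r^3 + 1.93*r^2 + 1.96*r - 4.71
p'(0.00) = 1.96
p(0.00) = -4.71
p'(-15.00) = 99.31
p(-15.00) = -376.11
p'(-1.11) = -1.47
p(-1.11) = -4.82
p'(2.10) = 13.11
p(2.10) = 10.05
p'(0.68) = 4.90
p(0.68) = -2.41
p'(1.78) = 11.02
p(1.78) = 6.19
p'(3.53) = 24.18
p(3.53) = 36.38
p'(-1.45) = -2.19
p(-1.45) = -4.20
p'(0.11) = 2.39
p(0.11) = -4.47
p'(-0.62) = -0.17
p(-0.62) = -5.24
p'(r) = 0.69*r^2 + 3.86*r + 1.96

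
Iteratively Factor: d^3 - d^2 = (d - 1)*(d^2) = d*(d - 1)*(d)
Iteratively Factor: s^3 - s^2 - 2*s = (s - 2)*(s^2 + s) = (s - 2)*(s + 1)*(s)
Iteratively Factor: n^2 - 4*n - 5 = (n - 5)*(n + 1)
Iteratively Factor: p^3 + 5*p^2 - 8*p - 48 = (p + 4)*(p^2 + p - 12) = (p - 3)*(p + 4)*(p + 4)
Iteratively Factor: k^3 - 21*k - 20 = (k + 1)*(k^2 - k - 20) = (k - 5)*(k + 1)*(k + 4)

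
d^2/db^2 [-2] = 0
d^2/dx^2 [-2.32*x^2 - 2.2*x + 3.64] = -4.64000000000000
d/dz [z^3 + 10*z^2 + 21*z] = 3*z^2 + 20*z + 21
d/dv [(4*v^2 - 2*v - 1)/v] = 4 + v^(-2)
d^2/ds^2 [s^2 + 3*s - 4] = 2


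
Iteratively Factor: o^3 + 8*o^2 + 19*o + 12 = (o + 1)*(o^2 + 7*o + 12) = (o + 1)*(o + 4)*(o + 3)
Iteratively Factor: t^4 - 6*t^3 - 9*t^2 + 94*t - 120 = (t + 4)*(t^3 - 10*t^2 + 31*t - 30) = (t - 5)*(t + 4)*(t^2 - 5*t + 6) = (t - 5)*(t - 3)*(t + 4)*(t - 2)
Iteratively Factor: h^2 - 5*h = (h - 5)*(h)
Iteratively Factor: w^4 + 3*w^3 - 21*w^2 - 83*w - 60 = (w + 4)*(w^3 - w^2 - 17*w - 15) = (w + 1)*(w + 4)*(w^2 - 2*w - 15) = (w - 5)*(w + 1)*(w + 4)*(w + 3)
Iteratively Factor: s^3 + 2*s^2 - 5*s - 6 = (s + 1)*(s^2 + s - 6) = (s + 1)*(s + 3)*(s - 2)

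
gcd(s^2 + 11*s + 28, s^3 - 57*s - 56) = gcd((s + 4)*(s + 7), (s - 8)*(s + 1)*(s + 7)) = s + 7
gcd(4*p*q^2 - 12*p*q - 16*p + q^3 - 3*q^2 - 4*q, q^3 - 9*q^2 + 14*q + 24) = q^2 - 3*q - 4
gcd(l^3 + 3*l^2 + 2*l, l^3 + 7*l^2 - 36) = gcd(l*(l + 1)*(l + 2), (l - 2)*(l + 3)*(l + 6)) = 1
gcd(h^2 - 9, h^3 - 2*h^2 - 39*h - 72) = h + 3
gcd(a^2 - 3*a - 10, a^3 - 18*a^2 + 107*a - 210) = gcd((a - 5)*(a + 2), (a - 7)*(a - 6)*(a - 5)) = a - 5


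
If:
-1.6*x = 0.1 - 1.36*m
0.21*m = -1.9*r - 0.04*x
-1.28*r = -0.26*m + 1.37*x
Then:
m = 0.11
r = -0.01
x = 0.03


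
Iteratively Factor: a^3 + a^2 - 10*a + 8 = (a - 2)*(a^2 + 3*a - 4) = (a - 2)*(a + 4)*(a - 1)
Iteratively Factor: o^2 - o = (o)*(o - 1)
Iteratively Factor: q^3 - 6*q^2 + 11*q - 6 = (q - 2)*(q^2 - 4*q + 3) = (q - 3)*(q - 2)*(q - 1)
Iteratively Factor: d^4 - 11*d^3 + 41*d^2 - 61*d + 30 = (d - 1)*(d^3 - 10*d^2 + 31*d - 30) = (d - 2)*(d - 1)*(d^2 - 8*d + 15) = (d - 5)*(d - 2)*(d - 1)*(d - 3)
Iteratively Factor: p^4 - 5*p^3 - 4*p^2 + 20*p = (p - 2)*(p^3 - 3*p^2 - 10*p) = p*(p - 2)*(p^2 - 3*p - 10) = p*(p - 5)*(p - 2)*(p + 2)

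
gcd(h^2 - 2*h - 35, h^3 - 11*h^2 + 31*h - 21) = h - 7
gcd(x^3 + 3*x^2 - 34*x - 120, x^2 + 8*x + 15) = x + 5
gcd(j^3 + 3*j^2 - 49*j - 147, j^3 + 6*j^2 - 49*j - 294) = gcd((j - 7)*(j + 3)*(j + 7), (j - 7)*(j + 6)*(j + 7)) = j^2 - 49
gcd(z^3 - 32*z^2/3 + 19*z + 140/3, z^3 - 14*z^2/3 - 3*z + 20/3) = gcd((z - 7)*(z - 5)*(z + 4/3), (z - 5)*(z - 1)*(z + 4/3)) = z^2 - 11*z/3 - 20/3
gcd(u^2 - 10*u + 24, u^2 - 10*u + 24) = u^2 - 10*u + 24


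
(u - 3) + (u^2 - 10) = u^2 + u - 13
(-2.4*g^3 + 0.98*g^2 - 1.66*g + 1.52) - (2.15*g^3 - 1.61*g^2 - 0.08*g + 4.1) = -4.55*g^3 + 2.59*g^2 - 1.58*g - 2.58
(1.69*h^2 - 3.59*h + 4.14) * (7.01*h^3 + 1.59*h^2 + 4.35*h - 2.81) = 11.8469*h^5 - 22.4788*h^4 + 30.6648*h^3 - 13.7828*h^2 + 28.0969*h - 11.6334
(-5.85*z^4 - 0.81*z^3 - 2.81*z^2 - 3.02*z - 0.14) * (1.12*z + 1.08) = -6.552*z^5 - 7.2252*z^4 - 4.022*z^3 - 6.4172*z^2 - 3.4184*z - 0.1512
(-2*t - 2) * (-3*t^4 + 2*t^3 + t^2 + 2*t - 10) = 6*t^5 + 2*t^4 - 6*t^3 - 6*t^2 + 16*t + 20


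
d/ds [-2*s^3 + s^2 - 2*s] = -6*s^2 + 2*s - 2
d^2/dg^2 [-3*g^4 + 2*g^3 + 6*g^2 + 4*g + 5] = -36*g^2 + 12*g + 12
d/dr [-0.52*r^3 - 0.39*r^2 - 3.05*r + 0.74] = -1.56*r^2 - 0.78*r - 3.05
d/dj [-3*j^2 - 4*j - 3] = -6*j - 4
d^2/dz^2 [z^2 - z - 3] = 2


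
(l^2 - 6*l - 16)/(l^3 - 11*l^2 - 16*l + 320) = (l + 2)/(l^2 - 3*l - 40)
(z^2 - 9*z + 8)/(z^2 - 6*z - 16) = (z - 1)/(z + 2)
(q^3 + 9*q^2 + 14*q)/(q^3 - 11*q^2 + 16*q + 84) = q*(q + 7)/(q^2 - 13*q + 42)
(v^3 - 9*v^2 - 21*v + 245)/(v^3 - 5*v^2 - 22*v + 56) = (v^2 - 2*v - 35)/(v^2 + 2*v - 8)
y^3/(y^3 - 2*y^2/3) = 3*y/(3*y - 2)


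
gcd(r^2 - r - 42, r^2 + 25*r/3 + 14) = r + 6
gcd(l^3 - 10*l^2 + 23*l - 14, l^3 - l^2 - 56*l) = 1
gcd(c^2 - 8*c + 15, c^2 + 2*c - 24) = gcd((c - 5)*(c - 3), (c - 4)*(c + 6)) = 1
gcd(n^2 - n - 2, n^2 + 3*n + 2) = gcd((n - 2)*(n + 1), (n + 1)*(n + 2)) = n + 1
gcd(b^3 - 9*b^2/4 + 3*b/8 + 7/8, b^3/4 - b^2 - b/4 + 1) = b - 1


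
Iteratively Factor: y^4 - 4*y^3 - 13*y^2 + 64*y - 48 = (y + 4)*(y^3 - 8*y^2 + 19*y - 12) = (y - 1)*(y + 4)*(y^2 - 7*y + 12) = (y - 3)*(y - 1)*(y + 4)*(y - 4)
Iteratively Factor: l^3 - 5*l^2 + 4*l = (l - 1)*(l^2 - 4*l) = l*(l - 1)*(l - 4)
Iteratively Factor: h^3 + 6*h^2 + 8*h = (h)*(h^2 + 6*h + 8) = h*(h + 4)*(h + 2)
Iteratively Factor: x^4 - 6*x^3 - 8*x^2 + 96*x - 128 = (x - 4)*(x^3 - 2*x^2 - 16*x + 32) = (x - 4)^2*(x^2 + 2*x - 8) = (x - 4)^2*(x + 4)*(x - 2)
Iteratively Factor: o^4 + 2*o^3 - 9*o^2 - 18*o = (o + 2)*(o^3 - 9*o) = (o + 2)*(o + 3)*(o^2 - 3*o) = (o - 3)*(o + 2)*(o + 3)*(o)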